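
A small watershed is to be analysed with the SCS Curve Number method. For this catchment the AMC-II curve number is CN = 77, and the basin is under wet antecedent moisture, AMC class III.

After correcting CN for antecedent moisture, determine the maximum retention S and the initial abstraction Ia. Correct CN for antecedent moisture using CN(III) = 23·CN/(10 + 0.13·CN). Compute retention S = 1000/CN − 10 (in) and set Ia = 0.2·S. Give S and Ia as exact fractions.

S = 100/77 in ≈ 1.299 in; Ia = 20/77 in ≈ 0.260 in

Adjust CN=77 to AMC III: 23·77/(10 + 0.13·77) → 1771 ÷ (2001/100) = 7700/87 ≈ 88.506
Max retention: S = 1000/(7700/87) − 10 = 100/77 in (≈ 1.299 in)
Ia = 0.2·(100/77) = 20/77 in ≈ 0.260 in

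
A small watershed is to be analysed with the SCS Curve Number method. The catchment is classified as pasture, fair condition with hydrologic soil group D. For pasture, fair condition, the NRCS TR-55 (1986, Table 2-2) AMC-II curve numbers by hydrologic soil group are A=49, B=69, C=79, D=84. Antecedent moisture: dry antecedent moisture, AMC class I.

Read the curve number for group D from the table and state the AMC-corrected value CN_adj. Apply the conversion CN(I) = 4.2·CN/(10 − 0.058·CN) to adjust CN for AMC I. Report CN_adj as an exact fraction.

NRCS table: pasture, fair condition, soil group D → CN(II) = 84
Dry (AMC I): CN(I) = 4.2·84/(10 − 0.058·84) = (1764/5)/(641/125) = 44100/641 ≈ 68.799

CN_adj = 44100/641 ≈ 68.799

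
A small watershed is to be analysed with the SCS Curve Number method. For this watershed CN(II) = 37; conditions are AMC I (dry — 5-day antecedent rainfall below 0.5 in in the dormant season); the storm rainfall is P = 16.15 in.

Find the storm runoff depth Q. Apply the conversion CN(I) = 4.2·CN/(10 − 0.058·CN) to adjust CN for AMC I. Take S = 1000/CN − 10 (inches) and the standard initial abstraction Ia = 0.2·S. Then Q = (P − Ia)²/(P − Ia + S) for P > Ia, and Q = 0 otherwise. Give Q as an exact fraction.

Q = 35414401/26603740 in ≈ 1.331 in

Adjust CN=37 to AMC I: 4.2·37/(10 − 0.058·37) → (777/5) ÷ (3927/500) = 3700/187 ≈ 19.786
Max retention: S = 1000/(3700/187) − 10 = 1500/37 in (≈ 40.541 in)
Initial abstraction Ia = S/5 = (1500/37)/5 = 300/37 ≈ 8.108 in
Excess rainfall: 16.150 − 8.108 = 8.042 in; P > Ia so Q > 0
Runoff Q = (P−Ia)²/(P−Ia+S) = (8.042)²/(8.042+40.541) = 35414401/26603740 ≈ 1.331 in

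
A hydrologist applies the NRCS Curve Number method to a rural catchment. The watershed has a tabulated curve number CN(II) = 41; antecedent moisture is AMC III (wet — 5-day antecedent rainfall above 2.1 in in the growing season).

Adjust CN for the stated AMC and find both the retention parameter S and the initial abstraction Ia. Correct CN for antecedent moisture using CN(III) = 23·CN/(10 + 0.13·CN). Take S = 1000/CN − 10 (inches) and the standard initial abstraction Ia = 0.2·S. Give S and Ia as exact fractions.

S = 5900/943 in ≈ 6.257 in; Ia = 1180/943 in ≈ 1.251 in

Adjust CN=41 to AMC III: 23·41/(10 + 0.13·41) → 943 ÷ (1533/100) = 94300/1533 ≈ 61.513
Max retention: S = 1000/(94300/1533) − 10 = 5900/943 in (≈ 6.257 in)
Ia = 0.2S: 0.2·6.257 = 1.251 in (exactly 1180/943)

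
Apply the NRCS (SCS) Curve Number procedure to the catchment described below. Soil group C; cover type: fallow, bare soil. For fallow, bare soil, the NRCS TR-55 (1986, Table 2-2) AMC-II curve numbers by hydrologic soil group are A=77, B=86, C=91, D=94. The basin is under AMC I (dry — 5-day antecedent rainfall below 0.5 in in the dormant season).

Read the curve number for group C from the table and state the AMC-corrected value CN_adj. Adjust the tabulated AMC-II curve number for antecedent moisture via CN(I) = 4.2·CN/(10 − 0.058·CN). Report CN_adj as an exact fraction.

CN_adj = 63700/787 ≈ 80.940

NRCS table: fallow, bare soil, soil group C → CN(II) = 91
CN(I) from CN(II)=91: (4.2·91)/(10 − 0.058·91) = 63700/787 ≈ 80.940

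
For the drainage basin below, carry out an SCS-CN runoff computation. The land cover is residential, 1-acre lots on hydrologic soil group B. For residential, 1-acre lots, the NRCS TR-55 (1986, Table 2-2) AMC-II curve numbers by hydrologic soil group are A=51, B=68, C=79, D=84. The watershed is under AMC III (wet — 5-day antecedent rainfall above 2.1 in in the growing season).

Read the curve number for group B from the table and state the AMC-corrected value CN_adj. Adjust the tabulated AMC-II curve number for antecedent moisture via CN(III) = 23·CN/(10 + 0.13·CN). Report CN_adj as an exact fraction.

NRCS table: residential, 1-acre lots, soil group B → CN(II) = 68
Adjust CN=68 to AMC III: 23·68/(10 + 0.13·68) → 1564 ÷ (471/25) = 39100/471 ≈ 83.015

CN_adj = 39100/471 ≈ 83.015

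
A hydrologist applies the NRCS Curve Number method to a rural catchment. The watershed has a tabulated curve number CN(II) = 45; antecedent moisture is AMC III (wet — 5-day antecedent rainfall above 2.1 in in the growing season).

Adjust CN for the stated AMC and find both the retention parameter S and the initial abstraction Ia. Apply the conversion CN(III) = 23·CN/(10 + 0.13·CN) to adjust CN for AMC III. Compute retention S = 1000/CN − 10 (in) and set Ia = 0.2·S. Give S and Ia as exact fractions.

Wet (AMC III): CN(III) = 23·45/(10 + 0.13·45) = 1035/(317/20) = 20700/317 ≈ 65.300
S = 1000/(20700/317) − 10 = 1100/207 in ≈ 5.314 in
Ia = 0.2·(1100/207) = 220/207 in ≈ 1.063 in

S = 1100/207 in ≈ 5.314 in; Ia = 220/207 in ≈ 1.063 in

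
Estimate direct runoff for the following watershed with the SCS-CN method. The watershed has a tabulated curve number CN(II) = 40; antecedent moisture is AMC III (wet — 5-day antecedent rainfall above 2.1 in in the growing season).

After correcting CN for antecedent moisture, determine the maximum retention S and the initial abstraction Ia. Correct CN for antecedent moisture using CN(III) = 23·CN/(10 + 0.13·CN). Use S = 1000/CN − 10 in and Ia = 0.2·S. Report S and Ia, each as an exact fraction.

CN(III) from CN(II)=40: (23·40)/(10 + 0.13·40) = 1150/19 ≈ 60.526
Max retention: S = 1000/(1150/19) − 10 = 150/23 in (≈ 6.522 in)
Ia = 0.2S: 0.2·6.522 = 1.304 in (exactly 30/23)

S = 150/23 in ≈ 6.522 in; Ia = 30/23 in ≈ 1.304 in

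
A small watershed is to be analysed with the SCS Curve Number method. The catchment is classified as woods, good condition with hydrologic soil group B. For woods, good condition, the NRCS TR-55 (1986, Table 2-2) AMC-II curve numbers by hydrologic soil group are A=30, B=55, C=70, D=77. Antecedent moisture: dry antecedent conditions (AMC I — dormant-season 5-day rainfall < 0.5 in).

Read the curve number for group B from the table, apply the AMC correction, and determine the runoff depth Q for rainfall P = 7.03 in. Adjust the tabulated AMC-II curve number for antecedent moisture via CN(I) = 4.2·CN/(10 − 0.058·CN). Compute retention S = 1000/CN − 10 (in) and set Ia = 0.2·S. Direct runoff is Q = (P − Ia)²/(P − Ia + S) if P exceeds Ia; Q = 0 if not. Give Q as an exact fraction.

NRCS table: woods, good condition, soil group B → CN(II) = 55
CN(I) from CN(II)=55: (4.2·55)/(10 − 0.058·55) = 7700/227 ≈ 33.921
Retention S: 1000/CN − 10 with CN=33.921 → S = 1500/77 ≈ 19.481 in
Ia = 0.2·(1500/77) = 300/77 in ≈ 3.896 in
Excess rainfall: 7.030 − 3.896 = 3.134 in; P > Ia so Q > 0
Q = (24131/7700)²/((24131/7700) + 1500/77) = (582305161/59290000)/(174131/7700) = 582305161/1340808700 in ≈ 0.434 in

Q = 582305161/1340808700 in ≈ 0.434 in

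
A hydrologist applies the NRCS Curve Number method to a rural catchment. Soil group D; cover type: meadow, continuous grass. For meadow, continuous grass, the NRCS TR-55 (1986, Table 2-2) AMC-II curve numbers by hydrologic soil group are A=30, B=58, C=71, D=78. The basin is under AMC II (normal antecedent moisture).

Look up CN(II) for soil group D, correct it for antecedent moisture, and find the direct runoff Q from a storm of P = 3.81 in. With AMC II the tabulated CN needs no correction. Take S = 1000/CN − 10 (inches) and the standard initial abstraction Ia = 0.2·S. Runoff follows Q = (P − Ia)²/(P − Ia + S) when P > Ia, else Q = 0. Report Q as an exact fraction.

Q = 160250281/92270100 in ≈ 1.737 in

NRCS table: meadow, continuous grass, soil group D → CN(II) = 78
AMC II — tabulated CN = 78 applies directly.
Max retention: S = 1000/78 − 10 = 110/39 in (≈ 2.821 in)
Initial abstraction Ia = S/5 = (110/39)/5 = 22/39 ≈ 0.564 in
Excess rainfall: 3.810 − 0.564 = 3.246 in; P > Ia so Q > 0
Q = (12659/3900)²/((12659/3900) + 110/39) = (160250281/15210000)/(23659/3900) = 160250281/92270100 in ≈ 1.737 in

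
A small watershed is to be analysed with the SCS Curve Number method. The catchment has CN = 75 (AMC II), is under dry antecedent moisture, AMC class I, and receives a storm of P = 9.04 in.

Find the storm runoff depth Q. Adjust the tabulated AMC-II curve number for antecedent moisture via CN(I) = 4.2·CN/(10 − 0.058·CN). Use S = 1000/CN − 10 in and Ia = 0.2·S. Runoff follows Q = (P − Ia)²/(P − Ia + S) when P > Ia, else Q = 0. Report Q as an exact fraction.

CN(I) from CN(II)=75: (4.2·75)/(10 − 0.058·75) = 6300/113 ≈ 55.752
Max retention: S = 1000/(6300/113) − 10 = 500/63 in (≈ 7.937 in)
Ia = 0.2·(500/63) = 100/63 in ≈ 1.587 in
P − Ia = 9.040 − 1.587 = 11738/1575 ≈ 7.453 in (> 0, runoff occurs)
Q = (11738/1575)²/((11738/1575) + 500/63) = (137780644/2480625)/(24238/1575) = 68890322/19087425 in ≈ 3.609 in

Q = 68890322/19087425 in ≈ 3.609 in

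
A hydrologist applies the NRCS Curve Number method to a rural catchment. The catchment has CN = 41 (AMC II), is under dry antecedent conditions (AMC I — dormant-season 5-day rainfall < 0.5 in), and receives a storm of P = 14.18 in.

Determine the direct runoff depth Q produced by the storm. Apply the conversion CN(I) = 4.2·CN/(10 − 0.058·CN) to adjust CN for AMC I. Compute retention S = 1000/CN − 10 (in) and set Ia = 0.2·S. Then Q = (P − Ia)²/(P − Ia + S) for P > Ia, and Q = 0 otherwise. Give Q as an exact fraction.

Q = 99508071601/77078829450 in ≈ 1.291 in

Dry (AMC I): CN(I) = 4.2·41/(10 − 0.058·41) = (861/5)/(3811/500) = 86100/3811 ≈ 22.592
S = 1000/(86100/3811) − 10 = 29500/861 in ≈ 34.262 in
Ia = 0.2·(29500/861) = 5900/861 in ≈ 6.852 in
Since P=14.180 > Ia=6.852: effective rainfall P−Ia = 315449/43050 in
Runoff Q = (P−Ia)²/(P−Ia+S) = (7.328)²/(7.328+34.262) = 99508071601/77078829450 ≈ 1.291 in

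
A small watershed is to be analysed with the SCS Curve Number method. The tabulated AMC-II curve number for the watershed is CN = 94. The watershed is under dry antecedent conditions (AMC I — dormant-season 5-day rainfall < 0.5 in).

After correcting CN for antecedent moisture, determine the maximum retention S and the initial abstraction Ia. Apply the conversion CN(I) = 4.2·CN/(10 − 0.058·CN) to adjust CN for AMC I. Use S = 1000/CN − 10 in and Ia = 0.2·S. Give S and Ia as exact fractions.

Dry (AMC I): CN(I) = 4.2·94/(10 − 0.058·94) = (1974/5)/(1137/250) = 32900/379 ≈ 86.807
Max retention: S = 1000/(32900/379) − 10 = 500/329 in (≈ 1.520 in)
Ia = 0.2·(500/329) = 100/329 in ≈ 0.304 in

S = 500/329 in ≈ 1.520 in; Ia = 100/329 in ≈ 0.304 in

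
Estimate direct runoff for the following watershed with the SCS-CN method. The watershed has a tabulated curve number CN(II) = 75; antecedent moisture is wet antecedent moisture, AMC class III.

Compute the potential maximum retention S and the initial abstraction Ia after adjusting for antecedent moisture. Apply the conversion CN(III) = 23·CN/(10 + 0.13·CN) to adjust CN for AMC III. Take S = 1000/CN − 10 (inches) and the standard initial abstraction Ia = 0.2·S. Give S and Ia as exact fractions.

S = 100/69 in ≈ 1.449 in; Ia = 20/69 in ≈ 0.290 in

Adjust CN=75 to AMC III: 23·75/(10 + 0.13·75) → 1725 ÷ (79/4) = 6900/79 ≈ 87.342
S = 1000/(6900/79) − 10 = 100/69 in ≈ 1.449 in
Initial abstraction Ia = S/5 = (100/69)/5 = 20/69 ≈ 0.290 in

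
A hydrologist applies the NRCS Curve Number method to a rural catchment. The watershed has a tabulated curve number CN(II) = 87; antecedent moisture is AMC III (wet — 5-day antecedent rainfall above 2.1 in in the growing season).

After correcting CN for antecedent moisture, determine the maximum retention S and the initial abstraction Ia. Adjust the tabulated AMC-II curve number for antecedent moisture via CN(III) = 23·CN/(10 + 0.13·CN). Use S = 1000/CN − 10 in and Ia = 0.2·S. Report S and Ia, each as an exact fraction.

Wet (AMC III): CN(III) = 23·87/(10 + 0.13·87) = 2001/(2131/100) = 200100/2131 ≈ 93.900
Retention S: 1000/CN − 10 with CN=93.900 → S = 1300/2001 ≈ 0.650 in
Initial abstraction Ia = S/5 = (1300/2001)/5 = 260/2001 ≈ 0.130 in

S = 1300/2001 in ≈ 0.650 in; Ia = 260/2001 in ≈ 0.130 in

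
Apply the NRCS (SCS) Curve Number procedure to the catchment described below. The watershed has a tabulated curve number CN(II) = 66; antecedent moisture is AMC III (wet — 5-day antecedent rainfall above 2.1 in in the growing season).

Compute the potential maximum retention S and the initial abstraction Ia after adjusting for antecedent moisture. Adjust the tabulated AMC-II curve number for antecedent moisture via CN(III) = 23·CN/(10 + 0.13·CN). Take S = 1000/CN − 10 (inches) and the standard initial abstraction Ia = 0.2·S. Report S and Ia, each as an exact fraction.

S = 1700/759 in ≈ 2.240 in; Ia = 340/759 in ≈ 0.448 in

Adjust CN=66 to AMC III: 23·66/(10 + 0.13·66) → 1518 ÷ (929/50) = 75900/929 ≈ 81.701
Max retention: S = 1000/(75900/929) − 10 = 1700/759 in (≈ 2.240 in)
Initial abstraction Ia = S/5 = (1700/759)/5 = 340/759 ≈ 0.448 in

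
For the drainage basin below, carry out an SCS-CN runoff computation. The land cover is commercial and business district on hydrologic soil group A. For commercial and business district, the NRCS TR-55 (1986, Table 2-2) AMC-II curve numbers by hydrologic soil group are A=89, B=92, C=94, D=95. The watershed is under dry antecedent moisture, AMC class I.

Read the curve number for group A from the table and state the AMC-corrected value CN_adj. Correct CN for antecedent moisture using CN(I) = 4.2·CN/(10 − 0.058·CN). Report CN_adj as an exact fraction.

NRCS table: commercial and business district, soil group A → CN(II) = 89
Adjust CN=89 to AMC I: 4.2·89/(10 − 0.058·89) → (1869/5) ÷ (2419/500) = 186900/2419 ≈ 77.263

CN_adj = 186900/2419 ≈ 77.263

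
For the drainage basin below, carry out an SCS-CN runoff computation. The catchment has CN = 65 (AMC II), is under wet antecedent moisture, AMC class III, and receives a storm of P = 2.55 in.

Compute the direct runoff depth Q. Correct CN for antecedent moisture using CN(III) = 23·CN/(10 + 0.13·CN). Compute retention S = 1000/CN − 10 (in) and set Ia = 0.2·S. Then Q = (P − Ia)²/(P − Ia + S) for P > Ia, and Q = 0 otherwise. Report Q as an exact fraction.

Q = 154977601/158165020 in ≈ 0.980 in

Wet (AMC III): CN(III) = 23·65/(10 + 0.13·65) = 1495/(369/20) = 29900/369 ≈ 81.030
S = 1000/(29900/369) − 10 = 700/299 in ≈ 2.341 in
Ia = 0.2·(700/299) = 140/299 in ≈ 0.468 in
Excess rainfall: 2.550 − 0.468 = 2.082 in; P > Ia so Q > 0
Runoff Q = (P−Ia)²/(P−Ia+S) = (2.082)²/(2.082+2.341) = 154977601/158165020 ≈ 0.980 in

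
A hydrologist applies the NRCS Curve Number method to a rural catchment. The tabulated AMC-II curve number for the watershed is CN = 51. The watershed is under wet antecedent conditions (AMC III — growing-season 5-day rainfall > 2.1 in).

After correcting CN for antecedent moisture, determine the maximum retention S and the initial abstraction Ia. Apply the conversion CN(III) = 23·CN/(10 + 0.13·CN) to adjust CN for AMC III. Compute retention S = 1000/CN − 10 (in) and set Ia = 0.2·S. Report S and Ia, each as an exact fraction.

S = 4900/1173 in ≈ 4.177 in; Ia = 980/1173 in ≈ 0.835 in

Adjust CN=51 to AMC III: 23·51/(10 + 0.13·51) → 1173 ÷ (1663/100) = 117300/1663 ≈ 70.535
Max retention: S = 1000/(117300/1663) − 10 = 4900/1173 in (≈ 4.177 in)
Ia = 0.2S: 0.2·4.177 = 0.835 in (exactly 980/1173)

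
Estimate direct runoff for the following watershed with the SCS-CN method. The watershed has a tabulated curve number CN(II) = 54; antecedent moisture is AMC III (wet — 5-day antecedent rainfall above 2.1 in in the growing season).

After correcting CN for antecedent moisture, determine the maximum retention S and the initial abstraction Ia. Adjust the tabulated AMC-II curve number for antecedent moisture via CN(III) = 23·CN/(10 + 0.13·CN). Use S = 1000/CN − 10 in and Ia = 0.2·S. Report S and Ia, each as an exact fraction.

S = 100/27 in ≈ 3.704 in; Ia = 20/27 in ≈ 0.741 in

Wet (AMC III): CN(III) = 23·54/(10 + 0.13·54) = 1242/(851/50) = 2700/37 ≈ 72.973
Retention S: 1000/CN − 10 with CN=72.973 → S = 100/27 ≈ 3.704 in
Initial abstraction Ia = S/5 = (100/27)/5 = 20/27 ≈ 0.741 in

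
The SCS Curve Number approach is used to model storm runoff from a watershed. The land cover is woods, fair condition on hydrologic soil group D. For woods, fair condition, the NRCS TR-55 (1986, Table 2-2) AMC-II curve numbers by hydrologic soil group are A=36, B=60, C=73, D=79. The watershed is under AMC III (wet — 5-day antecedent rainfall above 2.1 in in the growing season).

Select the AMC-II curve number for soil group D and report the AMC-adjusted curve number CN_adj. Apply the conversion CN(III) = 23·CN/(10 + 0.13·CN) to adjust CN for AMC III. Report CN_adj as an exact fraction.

NRCS table: woods, fair condition, soil group D → CN(II) = 79
Wet (AMC III): CN(III) = 23·79/(10 + 0.13·79) = 1817/(2027/100) = 181700/2027 ≈ 89.640

CN_adj = 181700/2027 ≈ 89.640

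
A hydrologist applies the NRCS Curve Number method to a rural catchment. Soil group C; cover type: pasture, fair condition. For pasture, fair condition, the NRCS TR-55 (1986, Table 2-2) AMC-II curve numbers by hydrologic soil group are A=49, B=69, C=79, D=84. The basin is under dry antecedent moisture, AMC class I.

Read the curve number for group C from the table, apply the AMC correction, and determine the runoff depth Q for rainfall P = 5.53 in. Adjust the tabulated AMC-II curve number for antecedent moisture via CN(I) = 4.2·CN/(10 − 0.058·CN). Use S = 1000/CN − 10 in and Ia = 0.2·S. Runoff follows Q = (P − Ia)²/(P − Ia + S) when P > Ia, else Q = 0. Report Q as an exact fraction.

NRCS table: pasture, fair condition, soil group C → CN(II) = 79
Dry (AMC I): CN(I) = 4.2·79/(10 − 0.058·79) = (1659/5)/(2709/500) = 7900/129 ≈ 61.240
Retention S: 1000/CN − 10 with CN=61.240 → S = 500/79 ≈ 6.329 in
Ia = 0.2S: 0.2·6.329 = 1.266 in (exactly 100/79)
Since P=5.530 > Ia=1.266: effective rainfall P−Ia = 33687/7900 in
Runoff Q = (P−Ia)²/(P−Ia+S) = (4.264)²/(4.264+6.329) = 1134813969/661127300 ≈ 1.716 in

Q = 1134813969/661127300 in ≈ 1.716 in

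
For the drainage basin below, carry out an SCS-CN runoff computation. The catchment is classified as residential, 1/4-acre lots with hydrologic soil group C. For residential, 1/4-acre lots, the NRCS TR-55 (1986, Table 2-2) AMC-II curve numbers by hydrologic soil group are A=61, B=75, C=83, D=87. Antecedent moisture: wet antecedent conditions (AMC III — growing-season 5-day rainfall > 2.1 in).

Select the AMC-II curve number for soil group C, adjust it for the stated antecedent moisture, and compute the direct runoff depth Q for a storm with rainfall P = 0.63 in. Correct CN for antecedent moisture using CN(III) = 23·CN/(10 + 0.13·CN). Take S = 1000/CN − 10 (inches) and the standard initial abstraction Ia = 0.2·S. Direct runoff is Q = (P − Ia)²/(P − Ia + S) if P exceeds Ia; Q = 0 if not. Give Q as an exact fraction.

NRCS table: residential, 1/4-acre lots, soil group C → CN(II) = 83
Adjust CN=83 to AMC III: 23·83/(10 + 0.13·83) → 1909 ÷ (2079/100) = 190900/2079 ≈ 91.823
Max retention: S = 1000/(190900/2079) − 10 = 1700/1909 in (≈ 0.891 in)
Initial abstraction Ia = S/5 = (1700/1909)/5 = 340/1909 ≈ 0.178 in
Excess rainfall: 0.630 − 0.178 = 0.452 in; P > Ia so Q > 0
Q = (86267/190900)²/((86267/190900) + 1700/1909) = (7441995289/36442810000)/(256267/190900) = 7441995289/48921370300 in ≈ 0.152 in

Q = 7441995289/48921370300 in ≈ 0.152 in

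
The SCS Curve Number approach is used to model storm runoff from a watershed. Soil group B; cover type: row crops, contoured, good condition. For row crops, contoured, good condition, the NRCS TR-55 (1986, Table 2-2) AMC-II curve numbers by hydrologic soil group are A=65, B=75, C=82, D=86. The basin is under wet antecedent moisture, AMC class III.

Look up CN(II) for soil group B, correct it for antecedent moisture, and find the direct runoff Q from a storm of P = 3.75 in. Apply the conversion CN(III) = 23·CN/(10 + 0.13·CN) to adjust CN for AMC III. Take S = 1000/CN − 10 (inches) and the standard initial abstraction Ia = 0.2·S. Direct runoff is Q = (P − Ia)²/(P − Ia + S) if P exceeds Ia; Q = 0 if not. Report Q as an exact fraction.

Q = 182405/74796 in ≈ 2.439 in

NRCS table: row crops, contoured, good condition, soil group B → CN(II) = 75
Wet (AMC III): CN(III) = 23·75/(10 + 0.13·75) = 1725/(79/4) = 6900/79 ≈ 87.342
Max retention: S = 1000/(6900/79) − 10 = 100/69 in (≈ 1.449 in)
Initial abstraction Ia = S/5 = (100/69)/5 = 20/69 ≈ 0.290 in
P − Ia = 3.750 − 0.290 = 955/276 ≈ 3.460 in (> 0, runoff occurs)
Q = (955/276)²/((955/276) + 100/69) = (912025/76176)/(1355/276) = 182405/74796 in ≈ 2.439 in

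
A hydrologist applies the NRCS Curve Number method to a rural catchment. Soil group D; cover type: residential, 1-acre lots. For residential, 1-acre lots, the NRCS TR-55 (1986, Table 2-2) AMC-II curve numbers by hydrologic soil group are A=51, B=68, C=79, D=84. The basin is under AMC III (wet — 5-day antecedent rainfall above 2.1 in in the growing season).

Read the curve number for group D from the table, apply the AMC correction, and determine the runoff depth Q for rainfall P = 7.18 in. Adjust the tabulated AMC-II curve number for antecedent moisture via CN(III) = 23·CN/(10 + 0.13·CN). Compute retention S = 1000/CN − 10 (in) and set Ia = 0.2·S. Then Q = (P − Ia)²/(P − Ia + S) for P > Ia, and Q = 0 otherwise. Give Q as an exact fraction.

NRCS table: residential, 1-acre lots, soil group D → CN(II) = 84
Wet (AMC III): CN(III) = 23·84/(10 + 0.13·84) = 1932/(523/25) = 48300/523 ≈ 92.352
S = 1000/(48300/523) − 10 = 400/483 in ≈ 0.828 in
Ia = 0.2S: 0.2·0.828 = 0.166 in (exactly 80/483)
Since P=7.180 > Ia=0.166: effective rainfall P−Ia = 169397/24150 in
Q = (169397/24150)²/((169397/24150) + 400/483) = (28695343609/583222500)/(189397/24150) = 28695343609/4573937550 in ≈ 6.274 in

Q = 28695343609/4573937550 in ≈ 6.274 in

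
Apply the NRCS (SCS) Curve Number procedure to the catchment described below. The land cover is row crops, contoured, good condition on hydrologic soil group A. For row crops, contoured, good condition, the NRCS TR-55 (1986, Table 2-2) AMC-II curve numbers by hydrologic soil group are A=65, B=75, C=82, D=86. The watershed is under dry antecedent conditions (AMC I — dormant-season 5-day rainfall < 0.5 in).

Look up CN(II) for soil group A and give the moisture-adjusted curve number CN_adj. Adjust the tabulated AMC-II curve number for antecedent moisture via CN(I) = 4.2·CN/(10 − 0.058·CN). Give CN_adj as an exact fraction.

NRCS table: row crops, contoured, good condition, soil group A → CN(II) = 65
Adjust CN=65 to AMC I: 4.2·65/(10 − 0.058·65) → 273 ÷ (623/100) = 3900/89 ≈ 43.820

CN_adj = 3900/89 ≈ 43.820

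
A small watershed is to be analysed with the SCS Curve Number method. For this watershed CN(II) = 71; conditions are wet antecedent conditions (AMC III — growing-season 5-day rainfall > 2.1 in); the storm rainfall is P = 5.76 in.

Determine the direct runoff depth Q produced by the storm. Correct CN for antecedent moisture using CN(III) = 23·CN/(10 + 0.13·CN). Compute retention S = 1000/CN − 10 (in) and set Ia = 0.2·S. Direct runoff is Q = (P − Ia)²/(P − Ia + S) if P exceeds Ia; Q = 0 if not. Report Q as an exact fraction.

Q = 3042956569/747995650 in ≈ 4.068 in

Adjust CN=71 to AMC III: 23·71/(10 + 0.13·71) → 1633 ÷ (1923/100) = 163300/1923 ≈ 84.919
Max retention: S = 1000/(163300/1923) − 10 = 2900/1633 in (≈ 1.776 in)
Initial abstraction Ia = S/5 = (2900/1633)/5 = 580/1633 ≈ 0.355 in
Since P=5.760 > Ia=0.355: effective rainfall P−Ia = 220652/40825 in
Q = (220652/40825)²/((220652/40825) + 2900/1633) = (48687305104/1666680625)/(293152/40825) = 3042956569/747995650 in ≈ 4.068 in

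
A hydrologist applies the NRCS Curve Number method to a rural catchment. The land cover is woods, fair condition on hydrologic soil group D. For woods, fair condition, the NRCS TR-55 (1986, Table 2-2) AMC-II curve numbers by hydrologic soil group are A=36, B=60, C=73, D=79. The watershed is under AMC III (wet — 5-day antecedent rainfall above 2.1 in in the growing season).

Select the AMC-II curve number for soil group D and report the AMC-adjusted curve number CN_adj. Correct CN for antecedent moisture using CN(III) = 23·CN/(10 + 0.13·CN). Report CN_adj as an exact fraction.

CN_adj = 181700/2027 ≈ 89.640

NRCS table: woods, fair condition, soil group D → CN(II) = 79
CN(III) from CN(II)=79: (23·79)/(10 + 0.13·79) = 181700/2027 ≈ 89.640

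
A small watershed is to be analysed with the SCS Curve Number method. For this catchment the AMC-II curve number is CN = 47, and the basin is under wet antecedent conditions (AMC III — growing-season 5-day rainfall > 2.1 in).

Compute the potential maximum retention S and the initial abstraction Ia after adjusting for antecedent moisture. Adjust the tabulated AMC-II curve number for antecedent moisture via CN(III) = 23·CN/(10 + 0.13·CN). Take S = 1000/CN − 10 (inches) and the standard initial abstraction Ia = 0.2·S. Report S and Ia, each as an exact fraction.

S = 5300/1081 in ≈ 4.903 in; Ia = 1060/1081 in ≈ 0.981 in

CN(III) from CN(II)=47: (23·47)/(10 + 0.13·47) = 108100/1611 ≈ 67.101
Retention S: 1000/CN − 10 with CN=67.101 → S = 5300/1081 ≈ 4.903 in
Ia = 0.2·(5300/1081) = 1060/1081 in ≈ 0.981 in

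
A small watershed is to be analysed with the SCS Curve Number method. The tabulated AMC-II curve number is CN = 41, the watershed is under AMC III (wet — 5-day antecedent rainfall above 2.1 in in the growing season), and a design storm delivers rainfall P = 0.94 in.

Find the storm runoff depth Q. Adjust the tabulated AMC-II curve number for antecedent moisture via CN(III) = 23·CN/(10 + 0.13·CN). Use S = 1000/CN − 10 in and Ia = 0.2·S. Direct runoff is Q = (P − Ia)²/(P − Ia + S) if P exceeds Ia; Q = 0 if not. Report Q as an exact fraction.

Q = 0 in ≈ 0.000 in

CN(III) from CN(II)=41: (23·41)/(10 + 0.13·41) = 94300/1533 ≈ 61.513
Retention S: 1000/CN − 10 with CN=61.513 → S = 5900/943 ≈ 6.257 in
Ia = 0.2S: 0.2·6.257 = 1.251 in (exactly 1180/943)
P = 0.940 ≤ Ia = 1.251 in: entire storm abstracted, Q = 0.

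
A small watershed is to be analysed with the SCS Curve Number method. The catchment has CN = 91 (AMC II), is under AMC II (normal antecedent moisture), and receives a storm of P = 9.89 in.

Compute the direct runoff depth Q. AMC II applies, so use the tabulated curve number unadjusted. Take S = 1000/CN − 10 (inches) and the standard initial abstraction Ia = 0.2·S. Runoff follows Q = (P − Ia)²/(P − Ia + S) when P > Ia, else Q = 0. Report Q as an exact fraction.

Q = 7779063601/884510900 in ≈ 8.795 in

CN(II) = 91; AMC II needs no correction.
S = 1000/91 − 10 = 90/91 in ≈ 0.989 in
Initial abstraction Ia = S/5 = (90/91)/5 = 18/91 ≈ 0.198 in
Since P=9.890 > Ia=0.198: effective rainfall P−Ia = 88199/9100 in
Runoff Q = (P−Ia)²/(P−Ia+S) = (9.692)²/(9.692+0.989) = 7779063601/884510900 ≈ 8.795 in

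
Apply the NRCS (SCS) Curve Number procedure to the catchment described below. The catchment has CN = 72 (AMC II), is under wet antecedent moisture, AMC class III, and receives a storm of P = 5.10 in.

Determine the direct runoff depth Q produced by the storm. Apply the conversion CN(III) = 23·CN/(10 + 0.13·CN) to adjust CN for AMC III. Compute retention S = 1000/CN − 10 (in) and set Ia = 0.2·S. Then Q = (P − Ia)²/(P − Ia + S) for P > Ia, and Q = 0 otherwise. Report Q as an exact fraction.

Adjust CN=72 to AMC III: 23·72/(10 + 0.13·72) → 1656 ÷ (484/25) = 10350/121 ≈ 85.537
Retention S: 1000/CN − 10 with CN=85.537 → S = 350/207 ≈ 1.691 in
Initial abstraction Ia = S/5 = (350/207)/5 = 70/207 ≈ 0.338 in
Excess rainfall: 5.100 − 0.338 = 4.762 in; P > Ia so Q > 0
Runoff Q = (P−Ia)²/(P−Ia+S) = (4.762)²/(4.762+1.691) = 97160449/27648990 ≈ 3.514 in

Q = 97160449/27648990 in ≈ 3.514 in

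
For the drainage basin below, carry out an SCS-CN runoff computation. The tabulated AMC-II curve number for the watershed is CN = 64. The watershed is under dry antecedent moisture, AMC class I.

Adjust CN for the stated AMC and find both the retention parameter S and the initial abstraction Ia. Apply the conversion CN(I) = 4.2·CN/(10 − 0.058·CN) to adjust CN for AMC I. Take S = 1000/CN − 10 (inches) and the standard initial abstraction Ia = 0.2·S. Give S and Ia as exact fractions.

S = 375/28 in ≈ 13.393 in; Ia = 75/28 in ≈ 2.679 in

CN(I) from CN(II)=64: (4.2·64)/(10 − 0.058·64) = 5600/131 ≈ 42.748
Max retention: S = 1000/(5600/131) − 10 = 375/28 in (≈ 13.393 in)
Ia = 0.2S: 0.2·13.393 = 2.679 in (exactly 75/28)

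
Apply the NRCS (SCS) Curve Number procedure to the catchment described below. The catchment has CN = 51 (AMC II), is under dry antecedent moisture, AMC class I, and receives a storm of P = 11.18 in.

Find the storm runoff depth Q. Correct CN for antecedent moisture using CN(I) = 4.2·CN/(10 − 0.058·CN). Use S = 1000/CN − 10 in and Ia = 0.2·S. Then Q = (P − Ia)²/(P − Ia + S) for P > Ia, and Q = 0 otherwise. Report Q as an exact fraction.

Adjust CN=51 to AMC I: 4.2·51/(10 − 0.058·51) → (1071/5) ÷ (3521/500) = 15300/503 ≈ 30.417
Retention S: 1000/CN − 10 with CN=30.417 → S = 3500/153 ≈ 22.876 in
Ia = 0.2·(3500/153) = 700/153 in ≈ 4.575 in
Since P=11.180 > Ia=4.575: effective rainfall P−Ia = 50527/7650 in
Runoff Q = (P−Ia)²/(P−Ia+S) = (6.605)²/(6.605+22.876) = 2552977729/1725281550 ≈ 1.480 in

Q = 2552977729/1725281550 in ≈ 1.480 in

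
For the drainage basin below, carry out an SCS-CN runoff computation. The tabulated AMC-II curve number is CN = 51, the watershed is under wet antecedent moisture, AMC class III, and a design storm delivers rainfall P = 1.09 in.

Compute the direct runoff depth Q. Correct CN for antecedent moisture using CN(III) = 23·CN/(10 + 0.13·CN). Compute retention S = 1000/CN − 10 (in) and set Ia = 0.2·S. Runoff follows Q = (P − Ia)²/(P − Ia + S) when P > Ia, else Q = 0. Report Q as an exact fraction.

Q = 891440449/60979226100 in ≈ 0.015 in

CN(III) from CN(II)=51: (23·51)/(10 + 0.13·51) = 117300/1663 ≈ 70.535
Retention S: 1000/CN − 10 with CN=70.535 → S = 4900/1173 ≈ 4.177 in
Initial abstraction Ia = S/5 = (4900/1173)/5 = 980/1173 ≈ 0.835 in
Since P=1.090 > Ia=0.835: effective rainfall P−Ia = 29857/117300 in
Q: (29857/117300)² ÷ (519857/117300) = 891440449/60979226100 in (≈ 0.015 in)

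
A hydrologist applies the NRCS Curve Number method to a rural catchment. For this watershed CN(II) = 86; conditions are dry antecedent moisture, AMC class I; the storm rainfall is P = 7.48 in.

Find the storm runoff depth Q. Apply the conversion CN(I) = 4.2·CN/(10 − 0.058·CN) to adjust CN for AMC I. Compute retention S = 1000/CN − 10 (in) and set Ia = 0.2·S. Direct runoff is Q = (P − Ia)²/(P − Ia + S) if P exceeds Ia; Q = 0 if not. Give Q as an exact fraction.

Q = 467554129/110046675 in ≈ 4.249 in

Dry (AMC I): CN(I) = 4.2·86/(10 − 0.058·86) = (1806/5)/(1253/250) = 12900/179 ≈ 72.067
Max retention: S = 1000/(12900/179) − 10 = 500/129 in (≈ 3.876 in)
Ia = 0.2·(500/129) = 100/129 in ≈ 0.775 in
P − Ia = 7.480 − 0.775 = 21623/3225 ≈ 6.705 in (> 0, runoff occurs)
Runoff Q = (P−Ia)²/(P−Ia+S) = (6.705)²/(6.705+3.876) = 467554129/110046675 ≈ 4.249 in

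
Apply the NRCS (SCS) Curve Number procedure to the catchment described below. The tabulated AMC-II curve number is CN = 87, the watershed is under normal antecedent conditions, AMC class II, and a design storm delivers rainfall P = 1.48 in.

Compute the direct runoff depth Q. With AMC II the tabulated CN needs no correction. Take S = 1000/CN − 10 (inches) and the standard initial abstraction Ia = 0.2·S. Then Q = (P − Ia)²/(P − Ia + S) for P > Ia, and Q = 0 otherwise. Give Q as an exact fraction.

AMC II — tabulated CN = 87 applies directly.
Max retention: S = 1000/87 − 10 = 130/87 in (≈ 1.494 in)
Initial abstraction Ia = S/5 = (130/87)/5 = 26/87 ≈ 0.299 in
Since P=1.480 > Ia=0.299: effective rainfall P−Ia = 2569/2175 in
Runoff Q = (P−Ia)²/(P−Ia+S) = (1.181)²/(1.181+1.494) = 6599761/12656325 ≈ 0.521 in

Q = 6599761/12656325 in ≈ 0.521 in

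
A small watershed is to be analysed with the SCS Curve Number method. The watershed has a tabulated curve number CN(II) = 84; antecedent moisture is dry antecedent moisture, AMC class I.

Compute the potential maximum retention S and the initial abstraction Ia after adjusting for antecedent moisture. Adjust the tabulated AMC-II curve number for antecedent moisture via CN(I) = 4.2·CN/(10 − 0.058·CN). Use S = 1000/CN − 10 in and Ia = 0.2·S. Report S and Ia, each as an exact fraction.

CN(I) from CN(II)=84: (4.2·84)/(10 − 0.058·84) = 44100/641 ≈ 68.799
S = 1000/(44100/641) − 10 = 2000/441 in ≈ 4.535 in
Ia = 0.2·(2000/441) = 400/441 in ≈ 0.907 in

S = 2000/441 in ≈ 4.535 in; Ia = 400/441 in ≈ 0.907 in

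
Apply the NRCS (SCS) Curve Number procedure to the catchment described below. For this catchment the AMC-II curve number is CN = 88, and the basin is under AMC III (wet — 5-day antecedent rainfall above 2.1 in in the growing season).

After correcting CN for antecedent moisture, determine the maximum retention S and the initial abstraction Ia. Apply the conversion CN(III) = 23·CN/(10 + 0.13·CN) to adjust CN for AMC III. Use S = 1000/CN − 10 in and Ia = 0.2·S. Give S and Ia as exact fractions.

S = 150/253 in ≈ 0.593 in; Ia = 30/253 in ≈ 0.119 in

CN(III) from CN(II)=88: (23·88)/(10 + 0.13·88) = 6325/67 ≈ 94.403
Max retention: S = 1000/(6325/67) − 10 = 150/253 in (≈ 0.593 in)
Ia = 0.2S: 0.2·0.593 = 0.119 in (exactly 30/253)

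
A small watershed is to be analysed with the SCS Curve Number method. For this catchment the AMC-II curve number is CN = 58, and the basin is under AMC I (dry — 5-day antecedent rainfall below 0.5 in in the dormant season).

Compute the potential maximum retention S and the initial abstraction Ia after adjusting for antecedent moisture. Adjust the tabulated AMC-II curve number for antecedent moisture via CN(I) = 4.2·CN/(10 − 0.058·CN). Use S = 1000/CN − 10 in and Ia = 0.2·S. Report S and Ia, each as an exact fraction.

S = 500/29 in ≈ 17.241 in; Ia = 100/29 in ≈ 3.448 in

Adjust CN=58 to AMC I: 4.2·58/(10 − 0.058·58) → (1218/5) ÷ (1659/250) = 2900/79 ≈ 36.709
Max retention: S = 1000/(2900/79) − 10 = 500/29 in (≈ 17.241 in)
Initial abstraction Ia = S/5 = (500/29)/5 = 100/29 ≈ 3.448 in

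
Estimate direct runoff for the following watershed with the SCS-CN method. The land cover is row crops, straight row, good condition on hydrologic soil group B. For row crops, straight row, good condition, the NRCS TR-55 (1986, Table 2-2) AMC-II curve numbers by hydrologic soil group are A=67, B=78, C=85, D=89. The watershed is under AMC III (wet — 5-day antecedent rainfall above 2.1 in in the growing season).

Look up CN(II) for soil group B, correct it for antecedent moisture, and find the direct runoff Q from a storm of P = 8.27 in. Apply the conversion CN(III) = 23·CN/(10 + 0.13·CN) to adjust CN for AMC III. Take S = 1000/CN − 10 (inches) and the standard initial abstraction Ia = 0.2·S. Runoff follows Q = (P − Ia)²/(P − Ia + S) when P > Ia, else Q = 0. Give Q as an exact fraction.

NRCS table: row crops, straight row, good condition, soil group B → CN(II) = 78
Wet (AMC III): CN(III) = 23·78/(10 + 0.13·78) = 1794/(1007/50) = 89700/1007 ≈ 89.076
S = 1000/(89700/1007) − 10 = 1100/897 in ≈ 1.226 in
Ia = 0.2·(1100/897) = 220/897 in ≈ 0.245 in
P − Ia = 8.270 − 0.245 = 719819/89700 ≈ 8.025 in (> 0, runoff occurs)
Runoff Q = (P−Ia)²/(P−Ia+S) = (8.025)²/(8.025+1.226) = 518139392761/74434764300 ≈ 6.961 in

Q = 518139392761/74434764300 in ≈ 6.961 in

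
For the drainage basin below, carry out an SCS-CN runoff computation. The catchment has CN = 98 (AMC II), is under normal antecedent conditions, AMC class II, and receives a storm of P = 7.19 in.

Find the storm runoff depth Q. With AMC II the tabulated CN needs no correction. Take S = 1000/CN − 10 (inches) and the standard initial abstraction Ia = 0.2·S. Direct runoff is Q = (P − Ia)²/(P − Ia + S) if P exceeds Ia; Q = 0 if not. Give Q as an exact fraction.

Average conditions: CN = 98 (no AMC adjustment).
S = 1000/98 − 10 = 10/49 in ≈ 0.204 in
Ia = 0.2·(10/49) = 2/49 in ≈ 0.041 in
Excess rainfall: 7.190 − 0.041 = 7.149 in; P > Ia so Q > 0
Q: (35031/4900)² ÷ (36031/4900) = 1227170961/176551900 in (≈ 6.951 in)

Q = 1227170961/176551900 in ≈ 6.951 in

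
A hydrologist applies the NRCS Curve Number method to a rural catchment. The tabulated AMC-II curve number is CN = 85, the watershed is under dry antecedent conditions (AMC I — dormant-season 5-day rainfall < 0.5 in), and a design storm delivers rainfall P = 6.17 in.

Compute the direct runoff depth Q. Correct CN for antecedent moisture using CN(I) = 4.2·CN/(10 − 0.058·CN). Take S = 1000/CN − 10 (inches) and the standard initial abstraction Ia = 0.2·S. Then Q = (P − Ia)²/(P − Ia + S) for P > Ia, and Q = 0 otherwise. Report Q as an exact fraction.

Q = 4022476929/1349733700 in ≈ 2.980 in

Dry (AMC I): CN(I) = 4.2·85/(10 − 0.058·85) = 357/(507/100) = 11900/169 ≈ 70.414
Max retention: S = 1000/(11900/169) − 10 = 500/119 in (≈ 4.202 in)
Initial abstraction Ia = S/5 = (500/119)/5 = 100/119 ≈ 0.840 in
P − Ia = 6.170 − 0.840 = 63423/11900 ≈ 5.330 in (> 0, runoff occurs)
Runoff Q = (P−Ia)²/(P−Ia+S) = (5.330)²/(5.330+4.202) = 4022476929/1349733700 ≈ 2.980 in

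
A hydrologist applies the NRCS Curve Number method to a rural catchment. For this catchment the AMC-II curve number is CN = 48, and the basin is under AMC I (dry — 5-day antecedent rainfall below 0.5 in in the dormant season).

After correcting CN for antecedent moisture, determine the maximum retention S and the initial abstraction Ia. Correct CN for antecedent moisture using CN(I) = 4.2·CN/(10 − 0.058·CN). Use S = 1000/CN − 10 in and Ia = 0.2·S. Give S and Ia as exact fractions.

S = 1625/63 in ≈ 25.794 in; Ia = 325/63 in ≈ 5.159 in

Dry (AMC I): CN(I) = 4.2·48/(10 − 0.058·48) = (1008/5)/(902/125) = 12600/451 ≈ 27.938
Retention S: 1000/CN − 10 with CN=27.938 → S = 1625/63 ≈ 25.794 in
Ia = 0.2·(1625/63) = 325/63 in ≈ 5.159 in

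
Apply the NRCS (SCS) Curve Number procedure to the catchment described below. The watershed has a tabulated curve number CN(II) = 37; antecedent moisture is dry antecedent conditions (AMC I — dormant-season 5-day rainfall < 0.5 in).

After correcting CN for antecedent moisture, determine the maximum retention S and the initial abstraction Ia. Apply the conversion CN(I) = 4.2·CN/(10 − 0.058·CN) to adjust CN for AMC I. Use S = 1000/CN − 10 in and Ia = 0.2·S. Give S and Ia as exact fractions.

S = 1500/37 in ≈ 40.541 in; Ia = 300/37 in ≈ 8.108 in

Adjust CN=37 to AMC I: 4.2·37/(10 − 0.058·37) → (777/5) ÷ (3927/500) = 3700/187 ≈ 19.786
Max retention: S = 1000/(3700/187) − 10 = 1500/37 in (≈ 40.541 in)
Ia = 0.2S: 0.2·40.541 = 8.108 in (exactly 300/37)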